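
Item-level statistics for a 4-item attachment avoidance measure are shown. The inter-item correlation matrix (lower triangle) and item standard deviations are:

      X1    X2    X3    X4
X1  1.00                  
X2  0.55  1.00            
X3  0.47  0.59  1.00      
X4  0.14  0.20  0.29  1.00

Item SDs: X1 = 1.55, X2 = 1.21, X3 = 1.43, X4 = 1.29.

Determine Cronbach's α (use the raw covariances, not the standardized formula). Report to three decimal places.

Cronbach's α = 0.703

Σσ²ᵢ = 1.55² + 1.21² + 1.43² + 1.29² = 7.5756
Covariances σ_ij = r_ij · s_i · s_j:
  σ(X1,X2) = 0.55 × 1.55 × 1.21 = 1.0315
  σ(X1,X3) = 0.47 × 1.55 × 1.43 = 1.0418
  σ(X1,X4) = 0.14 × 1.55 × 1.29 = 0.2799
  σ(X2,X3) = 0.59 × 1.21 × 1.43 = 1.0209
  σ(X2,X4) = 0.20 × 1.21 × 1.29 = 0.3122
  σ(X3,X4) = 0.29 × 1.43 × 1.29 = 0.5350
σ²_T = Σσ²ᵢ + 2·Σσ_ij = 7.5756 + 2 × 4.2213 = 16.0182
α = (4/3)·(1 − 7.5756/16.0182) = 0.703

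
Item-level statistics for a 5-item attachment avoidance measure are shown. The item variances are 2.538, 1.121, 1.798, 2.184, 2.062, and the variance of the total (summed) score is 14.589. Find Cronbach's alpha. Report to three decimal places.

Cronbach's alpha = 0.419

Σσ²ᵢ = 2.538 + 1.121 + 1.798 + 2.184 + 2.062 = 9.703
α = (k/(k−1))·(1 − Σσ²ᵢ/total variance) = (5/4)·(1 − 9.703/14.589) = 0.419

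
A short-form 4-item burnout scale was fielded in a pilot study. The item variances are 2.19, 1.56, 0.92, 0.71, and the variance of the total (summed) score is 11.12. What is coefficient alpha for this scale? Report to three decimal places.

Σσ²ᵢ = 2.19 + 1.56 + 0.92 + 0.71 = 5.38
α = (k/(k−1))·(1 − Σσ²ᵢ/Var(T)) = (4/3)·(1 − 5.38/11.12) = 0.688

α = 0.688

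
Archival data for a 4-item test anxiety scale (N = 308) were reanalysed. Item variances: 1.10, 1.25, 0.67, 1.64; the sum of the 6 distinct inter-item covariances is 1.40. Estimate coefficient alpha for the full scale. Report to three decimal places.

α = 0.500

sum of item variances = 1.10 + 1.25 + 0.67 + 1.64 = 4.66
Sum of distinct covariances = 1.40
total variance = sum of item variances + 2·Σcov = 4.66 + 2 × 1.40 = 7.46
α = (4/3)·(1 − 4.66/7.46) = 0.500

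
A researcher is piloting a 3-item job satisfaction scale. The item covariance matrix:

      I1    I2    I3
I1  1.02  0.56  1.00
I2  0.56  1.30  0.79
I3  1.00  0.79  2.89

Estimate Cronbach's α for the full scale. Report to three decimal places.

α = 0.711

Σσ²ᵢ = 1.02 + 1.30 + 2.89 = 5.21
Σ_{i<j} σ_ij = 2.35
total variance = 5.21 + 2 × 2.35 = 9.91
α = (k/(k−1))·(1 − Σσ²ᵢ/total variance) = (3/2)·(1 − 5.21/9.91) = 0.711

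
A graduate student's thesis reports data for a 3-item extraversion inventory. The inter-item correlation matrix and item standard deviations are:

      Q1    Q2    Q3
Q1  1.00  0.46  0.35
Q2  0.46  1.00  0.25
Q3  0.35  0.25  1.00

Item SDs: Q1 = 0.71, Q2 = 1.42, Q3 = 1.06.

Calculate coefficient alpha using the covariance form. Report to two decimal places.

α = 0.57

Σσ²ᵢ = 0.71² + 1.42² + 1.06² = 3.6441
Covariances σ_ij = r_ij · s_i · s_j:
  σ(Q1,Q2) = 0.46 × 0.71 × 1.42 = 0.4638
  σ(Q1,Q3) = 0.35 × 0.71 × 1.06 = 0.2634
  σ(Q2,Q3) = 0.25 × 1.42 × 1.06 = 0.3763
σ²_T = Σσ²ᵢ + 2·Σσ_ij = 3.6441 + 2 × 1.1035 = 5.8511
α = (3/2)·(1 − 3.6441/5.8511) = 0.57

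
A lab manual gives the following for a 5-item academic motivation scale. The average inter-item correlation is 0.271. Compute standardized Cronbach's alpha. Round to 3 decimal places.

Standardized α = k·r̄ / (1 + (k−1)·r̄) = 5 × 0.271 / (1 + 4 × 0.271)
  = 1.3550 / 2.0840 = 0.650

standardized Cronbach's alpha = 0.650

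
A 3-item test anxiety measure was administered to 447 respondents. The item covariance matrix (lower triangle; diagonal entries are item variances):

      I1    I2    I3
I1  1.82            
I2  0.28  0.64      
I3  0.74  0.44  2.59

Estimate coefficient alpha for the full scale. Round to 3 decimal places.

Σσᵢ² = 1.82 + 0.64 + 2.59 = 5.05
Σ_{i<j} σ_ij = 1.46
σ²_total = 5.05 + 2 × 1.46 = 7.97
α = (k/(k−1))·(1 − Σσᵢ²/σ²_total) = (3/2)·(1 − 5.05/7.97) = 0.550

coefficient alpha = 0.550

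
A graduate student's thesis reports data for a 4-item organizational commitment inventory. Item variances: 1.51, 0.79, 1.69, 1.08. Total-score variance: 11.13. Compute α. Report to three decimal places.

Σσ²ᵢ = 1.51 + 0.79 + 1.69 + 1.08 = 5.07
α = (k/(k−1))·(1 − Σσ²ᵢ/σ²_T) = (4/3)·(1 − 5.07/11.13) = 0.726

α = 0.726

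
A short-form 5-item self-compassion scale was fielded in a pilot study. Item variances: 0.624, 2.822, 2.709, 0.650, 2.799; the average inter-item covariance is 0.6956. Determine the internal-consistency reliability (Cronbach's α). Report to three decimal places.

Σσ²ᵢ = 0.624 + 2.822 + 2.709 + 0.650 + 2.799 = 9.604
Sum of the 10 distinct covariances = 10 × 0.6956 = 6.9560
σ²_T = Σσ²ᵢ + 2·Σcov = 9.604 + 2 × 6.9560 = 23.5160
α = (5/4)·(1 − 9.604/23.5160) = 0.739

Cronbach's α = 0.739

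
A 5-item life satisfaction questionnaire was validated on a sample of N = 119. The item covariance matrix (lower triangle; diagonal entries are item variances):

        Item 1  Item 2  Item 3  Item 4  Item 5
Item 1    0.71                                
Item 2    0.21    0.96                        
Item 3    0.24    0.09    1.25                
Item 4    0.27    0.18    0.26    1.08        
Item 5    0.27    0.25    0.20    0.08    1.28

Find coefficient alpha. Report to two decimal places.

coefficient alpha = 0.55

Σσ²ᵢ = 0.71 + 0.96 + 1.25 + 1.08 + 1.28 = 5.28
Sum of the distinct covariances = 2.05
total variance = 5.28 + 2 × 2.05 = 9.38
α = (k/(k−1))·(1 − Σσ²ᵢ/total variance) = (5/4)·(1 − 5.28/9.38) = 0.55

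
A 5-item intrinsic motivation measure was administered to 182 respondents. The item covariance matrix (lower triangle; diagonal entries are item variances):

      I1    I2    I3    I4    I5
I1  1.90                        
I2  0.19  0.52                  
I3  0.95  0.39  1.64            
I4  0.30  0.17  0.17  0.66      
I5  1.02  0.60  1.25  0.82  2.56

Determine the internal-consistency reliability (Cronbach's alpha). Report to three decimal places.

Cronbach's alpha = 0.771

ΣVar(i) = 1.90 + 0.52 + 1.64 + 0.66 + 2.56 = 7.28
Σ_{i<j} σ_ij = 5.86
Var(T) = 7.28 + 2 × 5.86 = 19.00
α = (k/(k−1))·(1 − ΣVar(i)/Var(T)) = (5/4)·(1 − 7.28/19.00) = 0.771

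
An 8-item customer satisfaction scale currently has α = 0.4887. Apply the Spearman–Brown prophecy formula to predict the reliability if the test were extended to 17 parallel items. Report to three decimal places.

Length factor m = 17/8 = 2.1250
α' = m·α / (1 + (m−1)·α)
   = 17/8 × 0.4887 / (1 + (17/8 − 1) × 0.4887)
   = 1.0385 / 1.5498 = 0.670

predicted reliability = 0.670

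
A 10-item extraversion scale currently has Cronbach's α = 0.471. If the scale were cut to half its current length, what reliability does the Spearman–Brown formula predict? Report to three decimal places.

predicted reliability = 0.308

Length factor m = 1/2
α' = m·α / (1 − (1−m)·α)
   = 1/2 × 0.471 / (1 − (1 − 1/2) × 0.471)
   = 0.2355 / 0.7645 = 0.308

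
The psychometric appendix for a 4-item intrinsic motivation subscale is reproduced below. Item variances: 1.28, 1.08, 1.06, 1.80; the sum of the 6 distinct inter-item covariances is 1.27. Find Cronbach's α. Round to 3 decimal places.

sum of item variances = 1.28 + 1.08 + 1.06 + 1.80 = 5.22
Sum of distinct covariances = 1.27
Var(T) = sum of item variances + 2·Σcov = 5.22 + 2 × 1.27 = 7.76
α = (4/3)·(1 − 5.22/7.76) = 0.436

Cronbach's α = 0.436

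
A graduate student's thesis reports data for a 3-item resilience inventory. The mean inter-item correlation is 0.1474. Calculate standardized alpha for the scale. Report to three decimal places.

α = 0.342

Standardized α = k·r̄ / (1 + (k−1)·r̄) = 3 × 0.1474 / (1 + 2 × 0.1474)
  = 0.4422 / 1.2948 = 0.342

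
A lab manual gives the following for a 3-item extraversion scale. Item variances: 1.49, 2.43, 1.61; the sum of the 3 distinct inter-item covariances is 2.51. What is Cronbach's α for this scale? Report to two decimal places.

Cronbach's α = 0.71

Σσ²ᵢ = 1.49 + 2.43 + 1.61 = 5.53
Sum of distinct covariances = 2.51
total variance = Σσ²ᵢ + 2·Σcov = 5.53 + 2 × 2.51 = 10.55
α = (3/2)·(1 − 5.53/10.55) = 0.71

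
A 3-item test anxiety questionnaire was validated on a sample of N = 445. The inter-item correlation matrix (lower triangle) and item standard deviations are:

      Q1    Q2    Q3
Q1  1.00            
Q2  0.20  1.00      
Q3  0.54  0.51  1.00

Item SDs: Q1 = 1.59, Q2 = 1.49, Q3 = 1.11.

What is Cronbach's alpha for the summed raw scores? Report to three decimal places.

Cronbach's alpha = 0.647

Σσ²ᵢ = 1.59² + 1.49² + 1.11² = 5.9803
Covariances σ_ij = r_ij · s_i · s_j:
  σ(Q1,Q2) = 0.20 × 1.59 × 1.49 = 0.4738
  σ(Q1,Q3) = 0.54 × 1.59 × 1.11 = 0.9530
  σ(Q2,Q3) = 0.51 × 1.49 × 1.11 = 0.8435
σ²_T = Σσ²ᵢ + 2·Σσ_ij = 5.9803 + 2 × 2.2703 = 10.5209
α = (3/2)·(1 − 5.9803/10.5209) = 0.647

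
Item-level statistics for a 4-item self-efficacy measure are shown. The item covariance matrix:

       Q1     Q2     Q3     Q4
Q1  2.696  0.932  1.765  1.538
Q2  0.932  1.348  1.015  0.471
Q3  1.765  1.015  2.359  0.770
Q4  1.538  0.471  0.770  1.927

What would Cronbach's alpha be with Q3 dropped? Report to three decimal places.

Remaining items: Q1, Q2, Q4 (k = 3).
sum of item variances = 2.696 + 1.348 + 1.927 = 5.971
σ²_total = 5.971 + 2 × 2.941 = 11.853
α (item deleted) = (3/2)·(1 − 5.971/11.853) = 0.744

α = 0.744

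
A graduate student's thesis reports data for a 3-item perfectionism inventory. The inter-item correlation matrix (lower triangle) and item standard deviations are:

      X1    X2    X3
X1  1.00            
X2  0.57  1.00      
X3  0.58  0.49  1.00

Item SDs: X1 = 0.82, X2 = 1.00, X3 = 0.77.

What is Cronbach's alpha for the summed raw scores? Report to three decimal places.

Σσ²ᵢ = 0.82² + 1.00² + 0.77² = 2.2653
Covariances σ_ij = r_ij · s_i · s_j:
  σ(X1,X2) = 0.57 × 0.82 × 1.00 = 0.4674
  σ(X1,X3) = 0.58 × 0.82 × 0.77 = 0.3662
  σ(X2,X3) = 0.49 × 1.00 × 0.77 = 0.3773
σ²_T = Σσ²ᵢ + 2·Σσ_ij = 2.2653 + 2 × 1.2109 = 4.6871
α = (3/2)·(1 − 2.2653/4.6871) = 0.775

Cronbach's alpha = 0.775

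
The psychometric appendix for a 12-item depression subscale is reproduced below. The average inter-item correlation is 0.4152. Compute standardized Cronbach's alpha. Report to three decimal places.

Standardized α = k·r̄ / (1 + (k−1)·r̄) = 12 × 0.4152 / (1 + 11 × 0.4152)
  = 4.9824 / 5.5672 = 0.895

standardized Cronbach's alpha = 0.895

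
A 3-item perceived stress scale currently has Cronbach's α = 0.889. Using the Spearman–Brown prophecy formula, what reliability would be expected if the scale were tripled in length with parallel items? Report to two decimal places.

Length factor m = 3
α' = m·α / (1 + (m−1)·α)
   = 3 × 0.889 / (1 + (3 − 1) × 0.889)
   = 2.6670 / 2.7780 = 0.96

predicted reliability = 0.96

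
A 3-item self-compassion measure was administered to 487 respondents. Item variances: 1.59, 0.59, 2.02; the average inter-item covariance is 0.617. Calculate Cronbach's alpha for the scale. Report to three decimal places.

Σσᵢ² = 1.59 + 0.59 + 2.02 = 4.20
Sum of the 3 distinct covariances = 3 × 0.617 = 1.851
σ²_total = Σσᵢ² + 2·Σcov = 4.20 + 2 × 1.851 = 7.902
α = (3/2)·(1 − 4.20/7.902) = 0.703

α = 0.703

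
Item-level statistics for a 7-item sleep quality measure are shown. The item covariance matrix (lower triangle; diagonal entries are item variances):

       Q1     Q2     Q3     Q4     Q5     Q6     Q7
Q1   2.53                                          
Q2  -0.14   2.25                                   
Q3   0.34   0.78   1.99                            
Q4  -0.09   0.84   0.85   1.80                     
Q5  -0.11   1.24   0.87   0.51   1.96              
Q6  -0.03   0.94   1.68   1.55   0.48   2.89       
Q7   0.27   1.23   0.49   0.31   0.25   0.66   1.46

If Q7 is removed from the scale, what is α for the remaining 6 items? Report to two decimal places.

Remaining items: Q1, Q2, Q3, Q4, Q5, Q6 (k = 6).
Σσ²ᵢ = 2.53 + 2.25 + 1.99 + 1.80 + 1.96 + 2.89 = 13.42
σ²_T = 13.42 + 2 × 9.71 = 32.84
α (item deleted) = (6/5)·(1 − 13.42/32.84) = 0.71

α = 0.71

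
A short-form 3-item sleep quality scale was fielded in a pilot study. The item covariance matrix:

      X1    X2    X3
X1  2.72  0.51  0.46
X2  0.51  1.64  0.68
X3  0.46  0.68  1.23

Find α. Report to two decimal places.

ΣVar(i) = 2.72 + 1.64 + 1.23 = 5.59
Sum of the distinct covariances = 1.65
Var(T) = 5.59 + 2 × 1.65 = 8.89
α = (k/(k−1))·(1 − ΣVar(i)/Var(T)) = (3/2)·(1 − 5.59/8.89) = 0.56

α = 0.56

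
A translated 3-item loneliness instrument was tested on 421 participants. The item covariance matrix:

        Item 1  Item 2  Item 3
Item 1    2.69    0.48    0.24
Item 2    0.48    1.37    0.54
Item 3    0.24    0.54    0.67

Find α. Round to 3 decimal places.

α = 0.521

sum of item variances = 2.69 + 1.37 + 0.67 = 4.73
Σ_{i<j} σ_ij = 1.26
σ²_T = 4.73 + 2 × 1.26 = 7.25
α = (k/(k−1))·(1 − sum of item variances/σ²_T) = (3/2)·(1 − 4.73/7.25) = 0.521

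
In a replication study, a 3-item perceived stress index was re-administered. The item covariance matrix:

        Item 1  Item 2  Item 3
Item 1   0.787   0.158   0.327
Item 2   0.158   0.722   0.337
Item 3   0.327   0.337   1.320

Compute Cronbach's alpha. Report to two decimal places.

Σσᵢ² = 0.787 + 0.722 + 1.320 = 2.829
Sum of the distinct covariances = 0.822
Var(T) = 2.829 + 2 × 0.822 = 4.473
α = (k/(k−1))·(1 − Σσᵢ²/Var(T)) = (3/2)·(1 − 2.829/4.473) = 0.55

α = 0.55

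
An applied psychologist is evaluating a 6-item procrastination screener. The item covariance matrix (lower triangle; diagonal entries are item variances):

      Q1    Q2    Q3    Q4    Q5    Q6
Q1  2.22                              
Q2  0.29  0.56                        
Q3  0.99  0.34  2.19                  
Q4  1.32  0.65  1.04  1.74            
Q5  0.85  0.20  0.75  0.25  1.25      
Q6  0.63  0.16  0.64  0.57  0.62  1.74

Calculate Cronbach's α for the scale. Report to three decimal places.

Cronbach's α = 0.789

sum of item variances = 2.22 + 0.56 + 2.19 + 1.74 + 1.25 + 1.74 = 9.70
Σ_{i<j} σ_ij = 9.30
σ²_total = 9.70 + 2 × 9.30 = 28.30
α = (k/(k−1))·(1 − sum of item variances/σ²_total) = (6/5)·(1 − 9.70/28.30) = 0.789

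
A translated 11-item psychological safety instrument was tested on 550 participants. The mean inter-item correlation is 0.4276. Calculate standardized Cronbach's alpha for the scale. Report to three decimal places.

standardized Cronbach's alpha = 0.892

Standardized α = k·r̄ / (1 + (k−1)·r̄) = 11 × 0.4276 / (1 + 10 × 0.4276)
  = 4.7036 / 5.2760 = 0.892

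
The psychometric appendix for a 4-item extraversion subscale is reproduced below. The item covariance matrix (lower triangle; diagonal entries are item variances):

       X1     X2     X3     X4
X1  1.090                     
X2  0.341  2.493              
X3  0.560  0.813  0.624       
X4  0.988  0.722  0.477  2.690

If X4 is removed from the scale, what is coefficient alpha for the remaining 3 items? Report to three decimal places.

Remaining items: X1, X2, X3 (k = 3).
Σσ²ᵢ = 1.090 + 2.493 + 0.624 = 4.207
σ²_total = 4.207 + 2 × 1.714 = 7.635
α (item deleted) = (3/2)·(1 − 4.207/7.635) = 0.673

coefficient alpha = 0.673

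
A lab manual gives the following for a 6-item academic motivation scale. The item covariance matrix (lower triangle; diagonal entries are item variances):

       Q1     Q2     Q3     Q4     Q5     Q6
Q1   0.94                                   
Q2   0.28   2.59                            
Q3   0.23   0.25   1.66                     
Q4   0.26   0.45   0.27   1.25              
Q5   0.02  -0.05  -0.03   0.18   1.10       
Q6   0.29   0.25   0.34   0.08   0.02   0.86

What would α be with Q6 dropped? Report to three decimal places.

Remaining items: Q1, Q2, Q3, Q4, Q5 (k = 5).
sum of item variances = 0.94 + 2.59 + 1.66 + 1.25 + 1.10 = 7.54
total variance = 7.54 + 2 × 1.86 = 11.26
α (item deleted) = (5/4)·(1 − 7.54/11.26) = 0.413

α = 0.413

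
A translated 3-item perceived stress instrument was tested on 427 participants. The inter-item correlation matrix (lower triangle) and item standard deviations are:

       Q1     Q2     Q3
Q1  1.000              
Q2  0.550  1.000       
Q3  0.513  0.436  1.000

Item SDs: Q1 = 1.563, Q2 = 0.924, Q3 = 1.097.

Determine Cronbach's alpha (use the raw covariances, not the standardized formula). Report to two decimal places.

α = 0.73

Σσ²ᵢ = 1.563² + 0.924² + 1.097² = 4.5002
Covariances σ_ij = r_ij · s_i · s_j:
  σ(Q1,Q2) = 0.550 × 1.563 × 0.924 = 0.7943
  σ(Q1,Q3) = 0.513 × 1.563 × 1.097 = 0.8796
  σ(Q2,Q3) = 0.436 × 0.924 × 1.097 = 0.4419
σ²_T = Σσ²ᵢ + 2·Σσ_ij = 4.5002 + 2 × 2.1158 = 8.7318
α = (3/2)·(1 − 4.5002/8.7318) = 0.73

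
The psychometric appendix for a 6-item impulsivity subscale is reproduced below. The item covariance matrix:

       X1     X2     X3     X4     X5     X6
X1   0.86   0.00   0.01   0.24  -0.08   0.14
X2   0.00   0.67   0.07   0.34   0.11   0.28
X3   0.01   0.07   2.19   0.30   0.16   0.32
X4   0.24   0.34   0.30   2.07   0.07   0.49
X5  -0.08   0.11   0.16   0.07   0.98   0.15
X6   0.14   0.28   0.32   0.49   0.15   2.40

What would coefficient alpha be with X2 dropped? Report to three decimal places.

α = 0.372

Remaining items: X1, X3, X4, X5, X6 (k = 5).
sum of item variances = 0.86 + 2.19 + 2.07 + 0.98 + 2.40 = 8.50
total variance = 8.50 + 2 × 1.80 = 12.10
α (item deleted) = (5/4)·(1 − 8.50/12.10) = 0.372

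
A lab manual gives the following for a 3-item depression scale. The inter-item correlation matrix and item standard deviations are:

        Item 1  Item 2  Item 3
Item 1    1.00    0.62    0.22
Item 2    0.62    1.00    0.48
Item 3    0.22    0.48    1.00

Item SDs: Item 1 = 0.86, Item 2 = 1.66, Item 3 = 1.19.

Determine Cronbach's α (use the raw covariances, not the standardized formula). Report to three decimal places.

Cronbach's α = 0.684

Σσ²ᵢ = 0.86² + 1.66² + 1.19² = 4.9113
Covariances σ_ij = r_ij · s_i · s_j:
  σ(Item 1,Item 2) = 0.62 × 0.86 × 1.66 = 0.8851
  σ(Item 1,Item 3) = 0.22 × 0.86 × 1.19 = 0.2251
  σ(Item 2,Item 3) = 0.48 × 1.66 × 1.19 = 0.9482
σ²_T = Σσ²ᵢ + 2·Σσ_ij = 4.9113 + 2 × 2.0584 = 9.0281
α = (3/2)·(1 − 4.9113/9.0281) = 0.684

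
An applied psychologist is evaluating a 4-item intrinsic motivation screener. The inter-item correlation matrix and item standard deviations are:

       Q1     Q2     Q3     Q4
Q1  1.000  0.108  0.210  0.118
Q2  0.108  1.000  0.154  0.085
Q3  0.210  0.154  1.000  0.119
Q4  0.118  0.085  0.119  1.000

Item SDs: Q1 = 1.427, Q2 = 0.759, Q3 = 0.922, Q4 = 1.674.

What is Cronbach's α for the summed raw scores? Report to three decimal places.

Σσ²ᵢ = 1.427² + 0.759² + 0.922² + 1.674² = 6.2648
Covariances σ_ij = r_ij · s_i · s_j:
  σ(Q1,Q2) = 0.108 × 1.427 × 0.759 = 0.1170
  σ(Q1,Q3) = 0.210 × 1.427 × 0.922 = 0.2763
  σ(Q1,Q4) = 0.118 × 1.427 × 1.674 = 0.2819
  σ(Q2,Q3) = 0.154 × 0.759 × 0.922 = 0.1078
  σ(Q2,Q4) = 0.085 × 0.759 × 1.674 = 0.1080
  σ(Q3,Q4) = 0.119 × 0.922 × 1.674 = 0.1837
σ²_T = Σσ²ᵢ + 2·Σσ_ij = 6.2648 + 2 × 1.0747 = 8.4142
α = (4/3)·(1 − 6.2648/8.4142) = 0.341

Cronbach's α = 0.341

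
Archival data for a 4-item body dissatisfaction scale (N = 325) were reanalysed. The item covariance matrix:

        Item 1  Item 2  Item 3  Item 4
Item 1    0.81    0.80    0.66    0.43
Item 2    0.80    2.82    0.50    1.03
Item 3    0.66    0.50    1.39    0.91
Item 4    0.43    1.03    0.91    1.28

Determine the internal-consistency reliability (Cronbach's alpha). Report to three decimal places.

Σσ²ᵢ = 0.81 + 2.82 + 1.39 + 1.28 = 6.30
Sum of off-diagonal covariances = 4.33
total variance = 6.30 + 2 × 4.33 = 14.96
α = (k/(k−1))·(1 − Σσ²ᵢ/total variance) = (4/3)·(1 − 6.30/14.96) = 0.772

Cronbach's alpha = 0.772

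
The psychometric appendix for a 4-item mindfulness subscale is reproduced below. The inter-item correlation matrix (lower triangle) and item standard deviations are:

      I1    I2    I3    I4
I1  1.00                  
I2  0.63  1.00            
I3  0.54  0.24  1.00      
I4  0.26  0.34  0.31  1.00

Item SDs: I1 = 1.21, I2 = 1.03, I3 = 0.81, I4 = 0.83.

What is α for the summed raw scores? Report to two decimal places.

Σσ²ᵢ = 1.21² + 1.03² + 0.81² + 0.83² = 3.8700
Covariances σ_ij = r_ij · s_i · s_j:
  σ(I1,I2) = 0.63 × 1.21 × 1.03 = 0.7852
  σ(I1,I3) = 0.54 × 1.21 × 0.81 = 0.5293
  σ(I1,I4) = 0.26 × 1.21 × 0.83 = 0.2611
  σ(I2,I3) = 0.24 × 1.03 × 0.81 = 0.2002
  σ(I2,I4) = 0.34 × 1.03 × 0.83 = 0.2907
  σ(I3,I4) = 0.31 × 0.81 × 0.83 = 0.2084
σ²_T = Σσ²ᵢ + 2·Σσ_ij = 3.8700 + 2 × 2.2749 = 8.4198
α = (4/3)·(1 − 3.8700/8.4198) = 0.72

α = 0.72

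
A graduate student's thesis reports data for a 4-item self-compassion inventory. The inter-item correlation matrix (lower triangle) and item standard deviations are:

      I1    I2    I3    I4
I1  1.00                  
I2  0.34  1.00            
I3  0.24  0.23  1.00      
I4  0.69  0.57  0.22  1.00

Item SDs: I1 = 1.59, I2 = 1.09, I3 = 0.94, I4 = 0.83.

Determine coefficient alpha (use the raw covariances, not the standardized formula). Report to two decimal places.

α = 0.68

Σσ²ᵢ = 1.59² + 1.09² + 0.94² + 0.83² = 5.2887
Covariances σ_ij = r_ij · s_i · s_j:
  σ(I1,I2) = 0.34 × 1.59 × 1.09 = 0.5893
  σ(I1,I3) = 0.24 × 1.59 × 0.94 = 0.3587
  σ(I1,I4) = 0.69 × 1.59 × 0.83 = 0.9106
  σ(I2,I3) = 0.23 × 1.09 × 0.94 = 0.2357
  σ(I2,I4) = 0.57 × 1.09 × 0.83 = 0.5157
  σ(I3,I4) = 0.22 × 0.94 × 0.83 = 0.1716
σ²_T = Σσ²ᵢ + 2·Σσ_ij = 5.2887 + 2 × 2.7816 = 10.8519
α = (4/3)·(1 − 5.2887/10.8519) = 0.68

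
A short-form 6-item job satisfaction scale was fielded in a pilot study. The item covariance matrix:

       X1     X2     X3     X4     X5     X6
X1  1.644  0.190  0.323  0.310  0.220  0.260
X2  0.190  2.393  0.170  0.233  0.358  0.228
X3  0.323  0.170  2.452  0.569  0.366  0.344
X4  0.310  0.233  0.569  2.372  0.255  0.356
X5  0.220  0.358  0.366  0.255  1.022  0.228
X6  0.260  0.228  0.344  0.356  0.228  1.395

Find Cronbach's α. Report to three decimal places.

Cronbach's α = 0.527

sum of item variances = 1.644 + 2.393 + 2.452 + 2.372 + 1.022 + 1.395 = 11.278
Sum of the distinct covariances = 4.410
σ²_total = 11.278 + 2 × 4.410 = 20.098
α = (k/(k−1))·(1 − sum of item variances/σ²_total) = (6/5)·(1 − 11.278/20.098) = 0.527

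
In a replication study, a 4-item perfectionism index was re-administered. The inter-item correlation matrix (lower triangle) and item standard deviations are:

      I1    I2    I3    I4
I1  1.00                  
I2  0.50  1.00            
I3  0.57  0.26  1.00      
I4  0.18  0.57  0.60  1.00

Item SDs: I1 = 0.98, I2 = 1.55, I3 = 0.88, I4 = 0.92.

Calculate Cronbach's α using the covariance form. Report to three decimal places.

Σσ²ᵢ = 0.98² + 1.55² + 0.88² + 0.92² = 4.9837
Covariances σ_ij = r_ij · s_i · s_j:
  σ(I1,I2) = 0.50 × 0.98 × 1.55 = 0.7595
  σ(I1,I3) = 0.57 × 0.98 × 0.88 = 0.4916
  σ(I1,I4) = 0.18 × 0.98 × 0.92 = 0.1623
  σ(I2,I3) = 0.26 × 1.55 × 0.88 = 0.3546
  σ(I2,I4) = 0.57 × 1.55 × 0.92 = 0.8128
  σ(I3,I4) = 0.60 × 0.88 × 0.92 = 0.4858
σ²_T = Σσ²ᵢ + 2·Σσ_ij = 4.9837 + 2 × 3.0666 = 11.1169
α = (4/3)·(1 − 4.9837/11.1169) = 0.736

α = 0.736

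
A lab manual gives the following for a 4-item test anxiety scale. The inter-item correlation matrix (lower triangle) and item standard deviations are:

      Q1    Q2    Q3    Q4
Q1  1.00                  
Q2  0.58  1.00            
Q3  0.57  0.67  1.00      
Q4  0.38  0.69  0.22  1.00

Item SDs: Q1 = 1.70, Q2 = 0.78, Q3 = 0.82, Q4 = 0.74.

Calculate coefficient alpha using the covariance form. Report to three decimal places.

Σσ²ᵢ = 1.70² + 0.78² + 0.82² + 0.74² = 4.7184
Covariances σ_ij = r_ij · s_i · s_j:
  σ(Q1,Q2) = 0.58 × 1.70 × 0.78 = 0.7691
  σ(Q1,Q3) = 0.57 × 1.70 × 0.82 = 0.7946
  σ(Q1,Q4) = 0.38 × 1.70 × 0.74 = 0.4780
  σ(Q2,Q3) = 0.67 × 0.78 × 0.82 = 0.4285
  σ(Q2,Q4) = 0.69 × 0.78 × 0.74 = 0.3983
  σ(Q3,Q4) = 0.22 × 0.82 × 0.74 = 0.1335
σ²_T = Σσ²ᵢ + 2·Σσ_ij = 4.7184 + 2 × 3.0020 = 10.7224
α = (4/3)·(1 − 4.7184/10.7224) = 0.747

coefficient alpha = 0.747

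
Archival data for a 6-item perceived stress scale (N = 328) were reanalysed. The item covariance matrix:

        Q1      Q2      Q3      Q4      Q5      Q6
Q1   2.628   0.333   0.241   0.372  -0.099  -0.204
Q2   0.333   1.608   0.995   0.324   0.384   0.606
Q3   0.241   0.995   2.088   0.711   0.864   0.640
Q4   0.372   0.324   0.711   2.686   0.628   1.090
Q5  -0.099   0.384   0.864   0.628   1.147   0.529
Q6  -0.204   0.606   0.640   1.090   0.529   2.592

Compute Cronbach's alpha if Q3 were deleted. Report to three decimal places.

Remaining items: Q1, Q2, Q4, Q5, Q6 (k = 5).
Σσᵢ² = 2.628 + 1.608 + 2.686 + 1.147 + 2.592 = 10.661
total variance = 10.661 + 2 × 3.963 = 18.587
α (item deleted) = (5/4)·(1 − 10.661/18.587) = 0.533

Cronbach's alpha = 0.533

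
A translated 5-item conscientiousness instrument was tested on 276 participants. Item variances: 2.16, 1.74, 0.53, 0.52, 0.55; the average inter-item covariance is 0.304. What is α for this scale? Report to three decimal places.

Σσ²ᵢ = 2.16 + 1.74 + 0.53 + 0.52 + 0.55 = 5.50
Sum of the 10 distinct covariances = 10 × 0.304 = 3.040
σ²_total = Σσ²ᵢ + 2·Σcov = 5.50 + 2 × 3.040 = 11.580
α = (5/4)·(1 − 5.50/11.580) = 0.656

α = 0.656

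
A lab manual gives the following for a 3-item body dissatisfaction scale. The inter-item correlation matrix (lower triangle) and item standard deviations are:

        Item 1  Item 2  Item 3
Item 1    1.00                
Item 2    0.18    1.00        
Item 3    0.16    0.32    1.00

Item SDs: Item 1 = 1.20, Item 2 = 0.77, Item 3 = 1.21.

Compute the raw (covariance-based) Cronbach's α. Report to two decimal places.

Cronbach's α = 0.43

Σσ²ᵢ = 1.20² + 0.77² + 1.21² = 3.4970
Covariances σ_ij = r_ij · s_i · s_j:
  σ(Item 1,Item 2) = 0.18 × 1.20 × 0.77 = 0.1663
  σ(Item 1,Item 3) = 0.16 × 1.20 × 1.21 = 0.2323
  σ(Item 2,Item 3) = 0.32 × 0.77 × 1.21 = 0.2981
σ²_T = Σσ²ᵢ + 2·Σσ_ij = 3.4970 + 2 × 0.6967 = 4.8904
α = (3/2)·(1 − 3.4970/4.8904) = 0.43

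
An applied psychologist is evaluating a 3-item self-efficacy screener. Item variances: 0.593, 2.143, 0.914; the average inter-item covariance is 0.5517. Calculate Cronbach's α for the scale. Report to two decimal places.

Cronbach's α = 0.71

Σσᵢ² = 0.593 + 2.143 + 0.914 = 3.650
Sum of the 3 distinct covariances = 3 × 0.5517 = 1.6551
σ²_T = Σσᵢ² + 2·Σcov = 3.650 + 2 × 1.6551 = 6.9602
α = (3/2)·(1 − 3.650/6.9602) = 0.71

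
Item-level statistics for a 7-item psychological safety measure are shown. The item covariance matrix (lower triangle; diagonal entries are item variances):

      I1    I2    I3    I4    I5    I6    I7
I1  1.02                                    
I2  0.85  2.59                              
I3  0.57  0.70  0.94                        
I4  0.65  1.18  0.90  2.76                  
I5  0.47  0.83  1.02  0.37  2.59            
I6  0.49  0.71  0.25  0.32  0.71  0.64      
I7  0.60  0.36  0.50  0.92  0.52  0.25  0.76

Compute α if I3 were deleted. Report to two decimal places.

Remaining items: I1, I2, I4, I5, I6, I7 (k = 6).
sum of item variances = 1.02 + 2.59 + 2.76 + 2.59 + 0.64 + 0.76 = 10.36
σ²_total = 10.36 + 2 × 9.23 = 28.82
α (item deleted) = (6/5)·(1 − 10.36/28.82) = 0.77

α = 0.77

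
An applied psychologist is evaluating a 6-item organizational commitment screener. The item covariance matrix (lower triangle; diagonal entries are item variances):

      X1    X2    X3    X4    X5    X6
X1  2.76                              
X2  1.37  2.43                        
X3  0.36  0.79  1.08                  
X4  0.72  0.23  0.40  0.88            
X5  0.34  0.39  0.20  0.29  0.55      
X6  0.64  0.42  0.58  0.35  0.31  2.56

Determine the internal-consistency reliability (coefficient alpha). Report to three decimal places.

ΣVar(i) = 2.76 + 2.43 + 1.08 + 0.88 + 0.55 + 2.56 = 10.26
Sum of the distinct covariances = 7.39
total variance = 10.26 + 2 × 7.39 = 25.04
α = (k/(k−1))·(1 − ΣVar(i)/total variance) = (6/5)·(1 − 10.26/25.04) = 0.708

coefficient alpha = 0.708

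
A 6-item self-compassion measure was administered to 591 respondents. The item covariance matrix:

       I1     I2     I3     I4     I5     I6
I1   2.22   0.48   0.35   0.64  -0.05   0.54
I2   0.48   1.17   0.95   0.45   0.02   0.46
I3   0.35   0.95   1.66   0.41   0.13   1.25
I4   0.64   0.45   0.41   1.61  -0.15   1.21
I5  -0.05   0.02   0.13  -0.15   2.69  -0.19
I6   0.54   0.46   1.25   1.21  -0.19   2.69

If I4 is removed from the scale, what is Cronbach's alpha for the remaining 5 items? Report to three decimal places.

Cronbach's alpha = 0.538

Remaining items: I1, I2, I3, I5, I6 (k = 5).
Σσᵢ² = 2.22 + 1.17 + 1.66 + 2.69 + 2.69 = 10.43
σ²_total = 10.43 + 2 × 3.94 = 18.31
α (item deleted) = (5/4)·(1 − 10.43/18.31) = 0.538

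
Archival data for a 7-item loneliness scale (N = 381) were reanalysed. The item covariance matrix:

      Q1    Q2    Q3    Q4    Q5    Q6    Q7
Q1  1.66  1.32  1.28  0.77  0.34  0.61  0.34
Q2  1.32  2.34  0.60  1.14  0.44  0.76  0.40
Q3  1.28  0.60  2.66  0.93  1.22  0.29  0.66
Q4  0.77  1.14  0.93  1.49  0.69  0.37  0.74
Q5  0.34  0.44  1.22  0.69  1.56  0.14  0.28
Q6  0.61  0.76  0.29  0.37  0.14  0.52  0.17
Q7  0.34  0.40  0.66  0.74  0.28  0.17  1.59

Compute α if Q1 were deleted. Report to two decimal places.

Remaining items: Q2, Q3, Q4, Q5, Q6, Q7 (k = 6).
Σσ²ᵢ = 2.34 + 2.66 + 1.49 + 1.56 + 0.52 + 1.59 = 10.16
σ²_T = 10.16 + 2 × 8.83 = 27.82
α (item deleted) = (6/5)·(1 − 10.16/27.82) = 0.76

α = 0.76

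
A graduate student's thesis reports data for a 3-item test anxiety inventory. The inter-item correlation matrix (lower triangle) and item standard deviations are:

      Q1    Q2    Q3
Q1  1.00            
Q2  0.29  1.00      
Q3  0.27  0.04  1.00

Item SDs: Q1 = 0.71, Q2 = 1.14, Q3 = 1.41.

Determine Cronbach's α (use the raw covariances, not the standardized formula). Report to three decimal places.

Cronbach's α = 0.346

Σσ²ᵢ = 0.71² + 1.14² + 1.41² = 3.7918
Covariances σ_ij = r_ij · s_i · s_j:
  σ(Q1,Q2) = 0.29 × 0.71 × 1.14 = 0.2347
  σ(Q1,Q3) = 0.27 × 0.71 × 1.41 = 0.2703
  σ(Q2,Q3) = 0.04 × 1.14 × 1.41 = 0.0643
σ²_T = Σσ²ᵢ + 2·Σσ_ij = 3.7918 + 2 × 0.5693 = 4.9304
α = (3/2)·(1 − 3.7918/4.9304) = 0.346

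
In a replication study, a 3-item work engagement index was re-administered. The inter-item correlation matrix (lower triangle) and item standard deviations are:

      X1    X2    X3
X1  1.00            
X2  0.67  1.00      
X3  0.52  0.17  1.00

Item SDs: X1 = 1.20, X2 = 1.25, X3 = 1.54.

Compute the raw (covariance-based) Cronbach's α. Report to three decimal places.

Σσ²ᵢ = 1.20² + 1.25² + 1.54² = 5.3741
Covariances σ_ij = r_ij · s_i · s_j:
  σ(X1,X2) = 0.67 × 1.20 × 1.25 = 1.0050
  σ(X1,X3) = 0.52 × 1.20 × 1.54 = 0.9610
  σ(X2,X3) = 0.17 × 1.25 × 1.54 = 0.3273
σ²_T = Σσ²ᵢ + 2·Σσ_ij = 5.3741 + 2 × 2.2933 = 9.9607
α = (3/2)·(1 − 5.3741/9.9607) = 0.691

α = 0.691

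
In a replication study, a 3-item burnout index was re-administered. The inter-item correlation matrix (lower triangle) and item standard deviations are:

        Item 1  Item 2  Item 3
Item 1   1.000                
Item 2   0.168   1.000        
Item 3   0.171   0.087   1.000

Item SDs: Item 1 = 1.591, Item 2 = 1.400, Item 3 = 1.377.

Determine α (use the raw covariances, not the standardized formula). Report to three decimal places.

Σσ²ᵢ = 1.591² + 1.400² + 1.377² = 6.3874
Covariances σ_ij = r_ij · s_i · s_j:
  σ(Item 1,Item 2) = 0.168 × 1.591 × 1.400 = 0.3742
  σ(Item 1,Item 3) = 0.171 × 1.591 × 1.377 = 0.3746
  σ(Item 2,Item 3) = 0.087 × 1.400 × 1.377 = 0.1677
σ²_T = Σσ²ᵢ + 2·Σσ_ij = 6.3874 + 2 × 0.9165 = 8.2204
α = (3/2)·(1 − 6.3874/8.2204) = 0.334

α = 0.334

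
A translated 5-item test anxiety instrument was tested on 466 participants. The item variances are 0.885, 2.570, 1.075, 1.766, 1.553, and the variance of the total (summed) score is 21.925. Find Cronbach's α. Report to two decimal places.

sum of item variances = 0.885 + 2.570 + 1.075 + 1.766 + 1.553 = 7.849
α = (k/(k−1))·(1 − sum of item variances/σ²_total) = (5/4)·(1 − 7.849/21.925) = 0.80

Cronbach's α = 0.80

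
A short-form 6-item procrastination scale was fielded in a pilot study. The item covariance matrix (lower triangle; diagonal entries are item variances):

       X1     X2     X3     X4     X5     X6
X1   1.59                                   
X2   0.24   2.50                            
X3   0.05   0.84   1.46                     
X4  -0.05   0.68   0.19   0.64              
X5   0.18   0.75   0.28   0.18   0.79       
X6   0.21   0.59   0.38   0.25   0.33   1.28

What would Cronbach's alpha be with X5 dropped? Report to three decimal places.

α = 0.594

Remaining items: X1, X2, X3, X4, X6 (k = 5).
Σσᵢ² = 1.59 + 2.50 + 1.46 + 0.64 + 1.28 = 7.47
total variance = 7.47 + 2 × 3.38 = 14.23
α (item deleted) = (5/4)·(1 − 7.47/14.23) = 0.594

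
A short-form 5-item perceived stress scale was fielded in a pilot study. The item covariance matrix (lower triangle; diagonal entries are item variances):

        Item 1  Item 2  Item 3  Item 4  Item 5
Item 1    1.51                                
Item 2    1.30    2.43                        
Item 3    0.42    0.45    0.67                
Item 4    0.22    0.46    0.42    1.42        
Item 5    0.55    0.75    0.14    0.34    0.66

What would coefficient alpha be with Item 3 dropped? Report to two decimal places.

α = 0.73

Remaining items: Item 1, Item 2, Item 4, Item 5 (k = 4).
ΣVar(i) = 1.51 + 2.43 + 1.42 + 0.66 = 6.02
σ²_total = 6.02 + 2 × 3.62 = 13.26
α (item deleted) = (4/3)·(1 − 6.02/13.26) = 0.73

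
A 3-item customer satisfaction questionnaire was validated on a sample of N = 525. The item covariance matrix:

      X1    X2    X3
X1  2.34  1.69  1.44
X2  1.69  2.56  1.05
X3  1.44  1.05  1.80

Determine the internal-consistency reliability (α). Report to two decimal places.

Σσ²ᵢ = 2.34 + 2.56 + 1.80 = 6.70
Σ_{i<j} σ_ij = 4.18
σ²_total = 6.70 + 2 × 4.18 = 15.06
α = (k/(k−1))·(1 − Σσ²ᵢ/σ²_total) = (3/2)·(1 − 6.70/15.06) = 0.83

α = 0.83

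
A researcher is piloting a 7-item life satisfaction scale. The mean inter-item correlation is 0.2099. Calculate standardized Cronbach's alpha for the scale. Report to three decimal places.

Standardized α = k·r̄ / (1 + (k−1)·r̄) = 7 × 0.2099 / (1 + 6 × 0.2099)
  = 1.4693 / 2.2594 = 0.650

standardized Cronbach's alpha = 0.650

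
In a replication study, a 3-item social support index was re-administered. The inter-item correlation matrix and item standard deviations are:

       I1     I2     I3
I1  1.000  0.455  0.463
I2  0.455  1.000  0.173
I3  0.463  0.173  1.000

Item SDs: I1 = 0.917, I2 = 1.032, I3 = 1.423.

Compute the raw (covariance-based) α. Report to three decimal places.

α = 0.594

Σσ²ᵢ = 0.917² + 1.032² + 1.423² = 3.9308
Covariances σ_ij = r_ij · s_i · s_j:
  σ(I1,I2) = 0.455 × 0.917 × 1.032 = 0.4306
  σ(I1,I3) = 0.463 × 0.917 × 1.423 = 0.6042
  σ(I2,I3) = 0.173 × 1.032 × 1.423 = 0.2541
σ²_T = Σσ²ᵢ + 2·Σσ_ij = 3.9308 + 2 × 1.2889 = 6.5086
α = (3/2)·(1 − 3.9308/6.5086) = 0.594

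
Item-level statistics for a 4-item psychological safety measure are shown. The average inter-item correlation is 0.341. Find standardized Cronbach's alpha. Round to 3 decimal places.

Standardized α = k·r̄ / (1 + (k−1)·r̄) = 4 × 0.341 / (1 + 3 × 0.341)
  = 1.3640 / 2.0230 = 0.674

standardized Cronbach's alpha = 0.674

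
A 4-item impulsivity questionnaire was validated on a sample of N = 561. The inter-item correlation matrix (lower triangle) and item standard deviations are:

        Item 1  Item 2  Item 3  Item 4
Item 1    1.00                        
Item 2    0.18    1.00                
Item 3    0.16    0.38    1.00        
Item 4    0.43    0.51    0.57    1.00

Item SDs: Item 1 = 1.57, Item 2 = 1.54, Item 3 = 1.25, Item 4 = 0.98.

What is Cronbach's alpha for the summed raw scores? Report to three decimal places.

Σσ²ᵢ = 1.57² + 1.54² + 1.25² + 0.98² = 7.3594
Covariances σ_ij = r_ij · s_i · s_j:
  σ(Item 1,Item 2) = 0.18 × 1.57 × 1.54 = 0.4352
  σ(Item 1,Item 3) = 0.16 × 1.57 × 1.25 = 0.3140
  σ(Item 1,Item 4) = 0.43 × 1.57 × 0.98 = 0.6616
  σ(Item 2,Item 3) = 0.38 × 1.54 × 1.25 = 0.7315
  σ(Item 2,Item 4) = 0.51 × 1.54 × 0.98 = 0.7697
  σ(Item 3,Item 4) = 0.57 × 1.25 × 0.98 = 0.6982
σ²_T = Σσ²ᵢ + 2·Σσ_ij = 7.3594 + 2 × 3.6102 = 14.5798
α = (4/3)·(1 − 7.3594/14.5798) = 0.660

Cronbach's alpha = 0.660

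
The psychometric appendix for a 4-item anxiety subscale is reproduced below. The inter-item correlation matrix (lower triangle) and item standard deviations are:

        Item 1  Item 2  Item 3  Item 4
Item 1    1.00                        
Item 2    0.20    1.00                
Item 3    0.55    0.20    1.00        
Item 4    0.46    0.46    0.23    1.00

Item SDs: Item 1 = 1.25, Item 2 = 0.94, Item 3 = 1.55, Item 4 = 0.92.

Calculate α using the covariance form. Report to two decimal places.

α = 0.67

Σσ²ᵢ = 1.25² + 0.94² + 1.55² + 0.92² = 5.6950
Covariances σ_ij = r_ij · s_i · s_j:
  σ(Item 1,Item 2) = 0.20 × 1.25 × 0.94 = 0.2350
  σ(Item 1,Item 3) = 0.55 × 1.25 × 1.55 = 1.0656
  σ(Item 1,Item 4) = 0.46 × 1.25 × 0.92 = 0.5290
  σ(Item 2,Item 3) = 0.20 × 0.94 × 1.55 = 0.2914
  σ(Item 2,Item 4) = 0.46 × 0.94 × 0.92 = 0.3978
  σ(Item 3,Item 4) = 0.23 × 1.55 × 0.92 = 0.3280
σ²_T = Σσ²ᵢ + 2·Σσ_ij = 5.6950 + 2 × 2.8468 = 11.3886
α = (4/3)·(1 − 5.6950/11.3886) = 0.67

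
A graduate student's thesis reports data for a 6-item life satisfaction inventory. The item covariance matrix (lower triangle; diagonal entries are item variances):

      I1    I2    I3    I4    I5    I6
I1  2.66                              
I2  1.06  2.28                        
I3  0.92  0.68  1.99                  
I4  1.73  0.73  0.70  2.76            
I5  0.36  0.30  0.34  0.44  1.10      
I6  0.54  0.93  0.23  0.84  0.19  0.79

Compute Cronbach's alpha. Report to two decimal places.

α = 0.76

ΣVar(i) = 2.66 + 2.28 + 1.99 + 2.76 + 1.10 + 0.79 = 11.58
Σ_{i<j} σ_ij = 9.99
Var(T) = 11.58 + 2 × 9.99 = 31.56
α = (k/(k−1))·(1 − ΣVar(i)/Var(T)) = (6/5)·(1 − 11.58/31.56) = 0.76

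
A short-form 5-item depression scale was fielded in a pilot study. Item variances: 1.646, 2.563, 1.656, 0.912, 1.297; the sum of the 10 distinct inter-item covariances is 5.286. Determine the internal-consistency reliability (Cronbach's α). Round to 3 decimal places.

sum of item variances = 1.646 + 2.563 + 1.656 + 0.912 + 1.297 = 8.074
Sum of distinct covariances = 5.286
total variance = sum of item variances + 2·Σcov = 8.074 + 2 × 5.286 = 18.646
α = (5/4)·(1 − 8.074/18.646) = 0.709

α = 0.709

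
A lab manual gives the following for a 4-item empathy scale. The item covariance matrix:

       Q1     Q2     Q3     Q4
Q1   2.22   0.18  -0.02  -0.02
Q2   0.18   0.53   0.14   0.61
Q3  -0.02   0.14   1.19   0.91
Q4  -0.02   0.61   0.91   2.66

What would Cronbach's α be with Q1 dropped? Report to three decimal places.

α = 0.647

Remaining items: Q2, Q3, Q4 (k = 3).
Σσᵢ² = 0.53 + 1.19 + 2.66 = 4.38
total variance = 4.38 + 2 × 1.66 = 7.70
α (item deleted) = (3/2)·(1 − 4.38/7.70) = 0.647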